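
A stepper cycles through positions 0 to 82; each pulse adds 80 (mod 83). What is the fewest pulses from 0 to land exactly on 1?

83 = 1·80 + 3
80 = 26·3 + 2
3 = 1·2 + 1
2 = 2·1 + 0
Back-substituting gives 80·55 ≡ 1 (mod 83).

55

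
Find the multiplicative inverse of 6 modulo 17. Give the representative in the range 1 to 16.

3

17 = 2·6 + 5
6 = 1·5 + 1
5 = 5·1 + 0
Back-substituting gives 6·3 ≡ 1 (mod 17).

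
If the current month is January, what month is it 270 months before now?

July

270 = 22·12 + 6, so 270 mod 12 = 6.
January − 6 months → July.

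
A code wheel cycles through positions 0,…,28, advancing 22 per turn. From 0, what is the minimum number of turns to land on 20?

The inverse of 22 mod 29 is 4 (since 22·4 = 88 ≡ 1).
So x ≡ 4·20 = 80 ≡ 22 (mod 29).
Check: 22·22 = 484 = 16·29 + 20.

22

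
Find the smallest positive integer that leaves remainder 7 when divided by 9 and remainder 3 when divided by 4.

x ≡ 3 (mod 4) gives x ∈ {3, 7}.
The first of these with x mod 9 = 7 is 7.

7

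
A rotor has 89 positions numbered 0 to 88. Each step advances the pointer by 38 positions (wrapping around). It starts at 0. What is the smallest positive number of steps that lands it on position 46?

34

The inverse of 38 mod 89 is 82 (since 38·82 = 3116 ≡ 1).
So x ≡ 82·46 = 3772 ≡ 34 (mod 89).
Check: 38·34 = 1292 = 14·89 + 46.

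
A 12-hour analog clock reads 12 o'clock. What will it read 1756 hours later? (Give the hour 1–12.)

1756 = 146·12 + 4, so 1756 mod 12 = 4.
12 + 4 → 4 on a 12-hour dial.

4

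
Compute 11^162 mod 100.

21

Square-and-reduce mod 100: 11^1≡11, 11^2≡21, 11^4≡41, 11^8≡81, 11^16≡61, 11^32≡21, 11^64≡41, 11^128≡81.
Since 162 = 2 + 32 + 128 in binary, 11^162 ≡ 21·21·81 ≡ 21 (mod 100).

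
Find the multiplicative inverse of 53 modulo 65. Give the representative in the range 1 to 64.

27

53·27 = 1431 = 22·65 + 1, so 53⁻¹ ≡ 27 (mod 65).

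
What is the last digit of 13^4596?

Last digits of 3^n: 3, 9, 7, 1 (period 4).
4596 mod 4 = 0, so the last digit matches 3^4 = 1.

1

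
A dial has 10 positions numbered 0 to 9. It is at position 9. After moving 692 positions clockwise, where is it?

692 = 69·10 + 2, so 692 mod 10 = 2.
(9 + 2) mod 10 = 1.

1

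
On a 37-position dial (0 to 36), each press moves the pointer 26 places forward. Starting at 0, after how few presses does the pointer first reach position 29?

26⁻¹ ≡ 10 (mod 37) because 26·10 = 260 = 7·37 + 1.
Multiplying both sides by 10: x ≡ 10·29 = 290 ≡ 31 (mod 37).

31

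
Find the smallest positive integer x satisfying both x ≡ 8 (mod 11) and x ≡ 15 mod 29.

x ≡ 8 (mod 11) gives x ∈ {8, 19, 30, 41, 52, 63, 74, 85, …}.
The first of these with x mod 29 = 15 is 305.

305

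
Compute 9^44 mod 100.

By repeated squaring mod 100: 9^1≡9, 9^2≡81, 9^4≡61, 9^8≡21, 9^16≡41, 9^32≡81.
44 = 4 + 8 + 32, so 9^44 ≡ 61·21·81 ≡ 61 (mod 100).

61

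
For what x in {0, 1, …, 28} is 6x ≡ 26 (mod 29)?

14

6⁻¹ ≡ 5 (mod 29) because 6·5 = 30 = 1·29 + 1.
Multiplying both sides by 5: x ≡ 5·26 = 130 ≡ 14 (mod 29).
Check: 6·14 = 84 = 2·29 + 26.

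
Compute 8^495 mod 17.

By repeated squaring mod 17: 8^1≡8, 8^2≡13, 8^4≡16, 8^8≡1, 8^16≡1, 8^32≡1, 8^64≡1, 8^128≡1, 8^256≡1.
Since 495 = 1 + 2 + 4 + 8 + 32 + 64 + 128 + 256 in binary, 8^495 ≡ 8·13·16·1·1·1·1·1 ≡ 15 (mod 17).

15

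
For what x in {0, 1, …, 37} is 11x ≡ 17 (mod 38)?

5

11⁻¹ ≡ 7 (mod 38) because 11·7 = 77 = 2·38 + 1.
Multiplying both sides by 7: x ≡ 7·17 = 119 ≡ 5 (mod 38).
Check: 11·5 = 55 = 1·38 + 17.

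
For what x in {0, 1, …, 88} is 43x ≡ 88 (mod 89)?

60

43⁻¹ ≡ 29 (mod 89) because 43·29 = 1247 = 14·89 + 1.
So x ≡ 29·88 = 2552 ≡ 60 (mod 89).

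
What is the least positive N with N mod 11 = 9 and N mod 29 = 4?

Since 29·8 ≡ 1 (mod 11), take x = 4 + 29·((9−4)·8 mod 11) = 4 + 29·7 = 207.
Check: 207 mod 11 = 9, 207 mod 29 = 4.

207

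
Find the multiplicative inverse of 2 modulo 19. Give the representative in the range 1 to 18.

10

19 = 9·2 + 1
2 = 2·1 + 0
Back-substituting gives 2·10 ≡ 1 (mod 19).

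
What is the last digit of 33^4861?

Powers of 3 mod 10 repeat with period 4: 3, 9, 7, 1.
4861 leaves remainder 1 on division by 4, so 33^4861 ends in 3.

3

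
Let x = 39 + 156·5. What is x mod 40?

19

156·5 = 780.
780 mod 40 = 20 (since 19·40 = 760).
(39 + 20) mod 40 = 19.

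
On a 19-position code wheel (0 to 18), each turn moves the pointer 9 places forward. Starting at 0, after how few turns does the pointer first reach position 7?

9⁻¹ ≡ 17 (mod 19) because 9·17 = 153 = 8·19 + 1.
So x ≡ 17·7 = 119 ≡ 5 (mod 19).

5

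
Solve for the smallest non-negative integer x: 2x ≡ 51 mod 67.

59

2⁻¹ ≡ 34 (mod 67) because 2·34 = 68 = 1·67 + 1.
Multiplying both sides by 34: x ≡ 34·51 = 1734 ≡ 59 (mod 67).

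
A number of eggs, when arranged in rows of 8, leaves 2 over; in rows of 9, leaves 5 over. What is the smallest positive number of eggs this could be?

x ≡ 2 (mod 8) gives x ∈ {2, 10, 18, 26, 34, 42, 50}.
The first of these with x mod 9 = 5 is 50.

50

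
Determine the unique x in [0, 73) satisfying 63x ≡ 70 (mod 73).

66

63⁻¹ ≡ 51 (mod 73) because 63·51 = 3213 = 44·73 + 1.
Multiplying both sides by 51: x ≡ 51·70 = 3570 ≡ 66 (mod 73).
Check: 63·66 = 4158 = 56·73 + 70.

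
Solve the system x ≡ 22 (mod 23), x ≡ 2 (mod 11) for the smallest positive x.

68

Since 11·21 ≡ 1 (mod 23), take x = 2 + 11·((22−2)·21 mod 23) = 2 + 11·6 = 68.
Check: 68 mod 23 = 22, 68 mod 11 = 2.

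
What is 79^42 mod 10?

1

Last digits of 9^n: 9, 1 (period 2).
42 leaves remainder 0 on division by 2, so 79^42 ends in 1.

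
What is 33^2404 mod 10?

1

Last digits of 3^n: 3, 9, 7, 1 (period 4).
2404 mod 4 = 0, so the last digit matches 3^4 = 1.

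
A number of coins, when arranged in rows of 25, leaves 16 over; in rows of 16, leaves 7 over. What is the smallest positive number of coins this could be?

x ≡ 7 (mod 16) gives x ∈ {7, 23, 39, 55, 71, 87, 103, 119, …}.
The first of these with x mod 25 = 16 is 391.

391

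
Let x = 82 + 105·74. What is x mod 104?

52

105·74 = 7770.
Dividing 7770 by 104 gives quotient 74 and remainder 74.
(82 + 74) mod 104 = 52.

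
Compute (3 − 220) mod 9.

Dividing 220 by 9 gives quotient 24 and remainder 4.
(3 − 4) mod 9 = 8.

8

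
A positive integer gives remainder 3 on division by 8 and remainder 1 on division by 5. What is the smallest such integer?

x ≡ 1 (mod 5) gives x ∈ {1, 6, 11}.
The first of these with x mod 8 = 3 is 11.

11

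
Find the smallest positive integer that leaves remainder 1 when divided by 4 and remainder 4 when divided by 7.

25

x ≡ 1 (mod 4) gives x ∈ {1, 5, 9, 13, 17, 21, 25}.
The first of these with x mod 7 = 4 is 25.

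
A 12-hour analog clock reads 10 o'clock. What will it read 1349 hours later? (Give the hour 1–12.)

3

1349 − 112·12 = 5, so 1349 ≡ 5 (mod 12).
10 + 5 → 3 on a 12-hour dial.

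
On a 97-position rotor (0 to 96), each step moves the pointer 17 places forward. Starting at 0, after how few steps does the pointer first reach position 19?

17⁻¹ ≡ 40 (mod 97) because 17·40 = 680 = 7·97 + 1.
Multiplying both sides by 40: x ≡ 40·19 = 760 ≡ 81 (mod 97).

81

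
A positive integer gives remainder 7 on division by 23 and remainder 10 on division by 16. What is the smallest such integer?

122

x ≡ 10 (mod 16) gives x ∈ {10, 26, 42, 58, 74, 90, 106, 122}.
The first of these with x mod 23 = 7 is 122.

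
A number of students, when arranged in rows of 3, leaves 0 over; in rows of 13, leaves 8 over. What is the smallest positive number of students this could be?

21

Since 13·1 ≡ 1 (mod 3), take x = 8 + 13·((0−8)·1 mod 3) = 8 + 13·1 = 21.
Check: 21 mod 3 = 0, 21 mod 13 = 8.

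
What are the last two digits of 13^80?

Successive squares of 13 mod 100: 13^1≡13, 13^2≡69, 13^4≡61, 13^8≡21, 13^16≡41, 13^32≡81, 13^64≡61.
Since 80 = 16 + 64 in binary, 13^80 ≡ 41·61 ≡ 1 (mod 100).

01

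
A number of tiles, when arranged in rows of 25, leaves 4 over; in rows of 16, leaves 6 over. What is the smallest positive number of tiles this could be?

x ≡ 6 (mod 16) gives x ∈ {6, 22, 38, 54}.
The first of these with x mod 25 = 4 is 54.

54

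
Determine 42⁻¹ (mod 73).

42·40 = 1680 = 23·73 + 1, so 42⁻¹ ≡ 40 (mod 73).

40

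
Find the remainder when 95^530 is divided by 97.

4

By repeated squaring mod 97: 95^1≡95, 95^2≡4, 95^4≡16, 95^8≡62, 95^16≡61, 95^32≡35, 95^64≡61, 95^128≡35, 95^256≡61, 95^512≡35.
530 = 2 + 16 + 512, so 95^530 ≡ 4·61·35 ≡ 4 (mod 97).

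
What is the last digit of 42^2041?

Last digits of 2^n: 2, 4, 8, 6 (period 4).
2041 mod 4 = 1, so the last digit matches 2^1 = 2.

2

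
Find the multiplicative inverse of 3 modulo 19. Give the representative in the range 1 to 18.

19 = 6·3 + 1
3 = 3·1 + 0
Back-substituting gives 3·13 ≡ 1 (mod 19).

13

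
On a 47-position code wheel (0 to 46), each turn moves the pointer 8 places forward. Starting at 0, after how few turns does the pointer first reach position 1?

8⁻¹ ≡ 6 (mod 47) because 8·6 = 48 = 1·47 + 1.
So x ≡ 6·1 = 6 ≡ 6 (mod 47).

6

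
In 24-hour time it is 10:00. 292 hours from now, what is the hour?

292 mod 24 = 4 (since 12·24 = 288).
(10 + 4) mod 24 = 14.

14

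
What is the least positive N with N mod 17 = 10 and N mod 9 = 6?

x ≡ 6 (mod 9) gives x ∈ {6, 15, 24, 33, 42, 51, 60, 69, …}.
The first of these with x mod 17 = 10 is 78.

78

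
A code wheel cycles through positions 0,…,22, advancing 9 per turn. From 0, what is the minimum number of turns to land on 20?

9⁻¹ ≡ 18 (mod 23) because 9·18 = 162 = 7·23 + 1.
Multiplying both sides by 18: x ≡ 18·20 = 360 ≡ 15 (mod 23).

15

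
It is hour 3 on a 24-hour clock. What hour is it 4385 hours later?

4385 − 182·24 = 17, so 4385 ≡ 17 (mod 24).
(3 + 17) mod 24 = 20.

20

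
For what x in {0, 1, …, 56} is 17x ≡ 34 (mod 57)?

17⁻¹ ≡ 47 (mod 57) because 17·47 = 799 = 14·57 + 1.
So x ≡ 47·34 = 1598 ≡ 2 (mod 57).
Check: 17·2 = 34 = 0·57 + 34.

2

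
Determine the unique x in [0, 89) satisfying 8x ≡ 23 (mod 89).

14

8⁻¹ ≡ 78 (mod 89) because 8·78 = 624 = 7·89 + 1.
Multiplying both sides by 78: x ≡ 78·23 = 1794 ≡ 14 (mod 89).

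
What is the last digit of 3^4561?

Powers of 3 mod 10 repeat with period 4: 3, 9, 7, 1.
4561 leaves remainder 1 on division by 4, so 3^4561 ends in 3.

3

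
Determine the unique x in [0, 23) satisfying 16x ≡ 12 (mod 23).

The inverse of 16 mod 23 is 13 (since 16·13 = 208 ≡ 1).
Multiplying both sides by 13: x ≡ 13·12 = 156 ≡ 18 (mod 23).
Check: 16·18 = 288 = 12·23 + 12.

18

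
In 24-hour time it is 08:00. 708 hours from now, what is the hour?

708 mod 24 = 12 (since 29·24 = 696).
(8 + 12) mod 24 = 20.

20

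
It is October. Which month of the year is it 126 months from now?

126 mod 12 = 6 (since 10·12 = 120).
October + 6 months → April.

April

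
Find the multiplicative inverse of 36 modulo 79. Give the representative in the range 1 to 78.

11

36·11 = 396 = 5·79 + 1, so 36⁻¹ ≡ 11 (mod 79).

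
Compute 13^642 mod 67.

15

Square-and-reduce mod 67: 13^1≡13, 13^2≡35, 13^4≡19, 13^8≡26, 13^16≡6, 13^32≡36, 13^64≡23, 13^128≡60, 13^256≡49, 13^512≡56.
Since 642 = 2 + 128 + 512 in binary, 13^642 ≡ 35·60·56 ≡ 15 (mod 67).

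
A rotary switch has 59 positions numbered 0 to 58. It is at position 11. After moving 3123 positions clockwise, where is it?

Dividing 3123 by 59 gives quotient 52 and remainder 55.
(11 + 55) mod 59 = 7.

7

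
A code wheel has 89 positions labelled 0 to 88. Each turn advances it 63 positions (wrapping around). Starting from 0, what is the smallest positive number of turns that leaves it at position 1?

89 = 1·63 + 26
63 = 2·26 + 11
26 = 2·11 + 4
11 = 2·4 + 3
4 = 1·3 + 1
3 = 3·1 + 0
Back-substituting gives 63·65 ≡ 1 (mod 89).

65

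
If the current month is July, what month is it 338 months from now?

September

338 − 28·12 = 2, so 338 ≡ 2 (mod 12).
July + 2 months → September.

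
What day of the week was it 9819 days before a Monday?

Wednesday

9819 = 1402·7 + 5, so 9819 mod 7 = 5.
Monday − 5 days → Wednesday.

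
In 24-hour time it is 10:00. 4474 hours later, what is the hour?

Dividing 4474 by 24 gives quotient 186 and remainder 10.
(10 + 10) mod 24 = 20.

20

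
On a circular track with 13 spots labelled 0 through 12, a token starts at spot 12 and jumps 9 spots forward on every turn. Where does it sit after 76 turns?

76·9 = 684.
684 − 52·13 = 8, so 684 ≡ 8 (mod 13).
(12 + 8) mod 13 = 7.

7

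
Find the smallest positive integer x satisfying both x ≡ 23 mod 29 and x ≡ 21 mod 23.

458

Since 23·24 ≡ 1 (mod 29), take x = 21 + 23·((23−21)·24 mod 29) = 21 + 23·19 = 458.
Check: 458 mod 29 = 23, 458 mod 23 = 21.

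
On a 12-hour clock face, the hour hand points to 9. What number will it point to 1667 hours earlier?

Dividing 1667 by 12 gives quotient 138 and remainder 11.
9 − 11 → 10 on a 12-hour dial.

10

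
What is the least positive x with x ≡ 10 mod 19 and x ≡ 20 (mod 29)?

x ≡ 10 (mod 19) gives x ∈ {10, 29, 48, 67, 86, 105, 124, 143, …}.
The first of these with x mod 29 = 20 is 542.

542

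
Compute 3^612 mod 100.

41

By repeated squaring mod 100: 3^1≡3, 3^2≡9, 3^4≡81, 3^8≡61, 3^16≡21, 3^32≡41, 3^64≡81, 3^128≡61, 3^256≡21, 3^512≡41.
Since 612 = 4 + 32 + 64 + 512 in binary, 3^612 ≡ 81·41·81·41 ≡ 41 (mod 100).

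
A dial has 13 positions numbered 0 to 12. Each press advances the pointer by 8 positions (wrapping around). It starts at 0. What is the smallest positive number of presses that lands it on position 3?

8⁻¹ ≡ 5 (mod 13) because 8·5 = 40 = 3·13 + 1.
Multiplying both sides by 5: x ≡ 5·3 = 15 ≡ 2 (mod 13).

2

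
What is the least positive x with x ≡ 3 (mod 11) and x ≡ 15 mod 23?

245

x ≡ 3 (mod 11) gives x ∈ {3, 14, 25, 36, 47, 58, 69, 80, …}.
The first of these with x mod 23 = 15 is 245.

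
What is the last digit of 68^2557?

Last digits of 8^n: 8, 4, 2, 6 (period 4).
2557 leaves remainder 1 on division by 4, so 68^2557 ends in 8.

8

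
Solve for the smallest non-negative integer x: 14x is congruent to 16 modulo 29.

26

The inverse of 14 mod 29 is 27 (since 14·27 = 378 ≡ 1).
Multiplying both sides by 27: x ≡ 27·16 = 432 ≡ 26 (mod 29).
Check: 14·26 = 364 = 12·29 + 16.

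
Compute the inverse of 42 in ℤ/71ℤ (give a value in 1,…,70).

22

42·22 = 924 = 13·71 + 1, so 42⁻¹ ≡ 22 (mod 71).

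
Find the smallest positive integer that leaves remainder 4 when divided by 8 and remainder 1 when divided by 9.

28

Since 9·1 ≡ 1 (mod 8), take x = 1 + 9·((4−1)·1 mod 8) = 1 + 9·3 = 28.
Check: 28 mod 8 = 4, 28 mod 9 = 1.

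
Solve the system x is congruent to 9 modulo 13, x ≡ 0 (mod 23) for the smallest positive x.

230

x ≡ 9 (mod 13) gives x ∈ {9, 22, 35, 48, 61, 74, 87, 100, …}.
The first of these with x mod 23 = 0 is 230.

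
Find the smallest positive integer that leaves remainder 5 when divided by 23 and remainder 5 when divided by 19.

5

Since 19·17 ≡ 1 (mod 23), take x = 5 + 19·((5−5)·17 mod 23) = 5 + 19·0 = 5.
Check: 5 mod 23 = 5, 5 mod 19 = 5.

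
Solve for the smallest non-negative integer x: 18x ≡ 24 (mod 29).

11

The inverse of 18 mod 29 is 21 (since 18·21 = 378 ≡ 1).
Multiplying both sides by 21: x ≡ 21·24 = 504 ≡ 11 (mod 29).
Check: 18·11 = 198 = 6·29 + 24.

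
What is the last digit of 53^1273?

The units digit of 53^n cycles with period 4: 3, 9, 7, 1, …
1273 leaves remainder 1 on division by 4, so 53^1273 ends in 3.

3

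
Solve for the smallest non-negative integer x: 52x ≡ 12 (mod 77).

The inverse of 52 mod 77 is 40 (since 52·40 = 2080 ≡ 1).
So x ≡ 40·12 = 480 ≡ 18 (mod 77).

18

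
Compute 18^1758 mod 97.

By repeated squaring mod 97: 18^1≡18, 18^2≡33, 18^4≡22, 18^8≡96, 18^16≡1, 18^32≡1, 18^64≡1, 18^128≡1, 18^256≡1, 18^512≡1, 18^1024≡1.
1758 = 2 + 4 + 8 + 16 + 64 + 128 + 512 + 1024, so 18^1758 ≡ 33·22·96·1·1·1·1·1 ≡ 50 (mod 97).

50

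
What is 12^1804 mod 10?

6

The units digit of 12^n cycles with period 4: 2, 4, 8, 6, …
1804 leaves remainder 0 on division by 4, so 12^1804 ends in 6.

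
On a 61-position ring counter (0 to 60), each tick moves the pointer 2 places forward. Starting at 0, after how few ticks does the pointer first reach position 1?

2⁻¹ ≡ 31 (mod 61) because 2·31 = 62 = 1·61 + 1.
Multiplying both sides by 31: x ≡ 31·1 = 31 ≡ 31 (mod 61).

31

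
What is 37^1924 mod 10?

1

Last digits of 7^n: 7, 9, 3, 1 (period 4).
1924 mod 4 = 0, so the last digit matches 7^4 = 1.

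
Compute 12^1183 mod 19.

12

By repeated squaring mod 19: 12^1≡12, 12^2≡11, 12^4≡7, 12^8≡11, 12^16≡7, 12^32≡11, 12^64≡7, 12^128≡11, 12^256≡7, 12^512≡11, 12^1024≡7.
Since 1183 = 1 + 2 + 4 + 8 + 16 + 128 + 1024 in binary, 12^1183 ≡ 12·11·7·11·7·11·7 ≡ 12 (mod 19).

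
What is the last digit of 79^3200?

1

Last digits of 9^n: 9, 1 (period 2).
3200 leaves remainder 0 on division by 2, so 79^3200 ends in 1.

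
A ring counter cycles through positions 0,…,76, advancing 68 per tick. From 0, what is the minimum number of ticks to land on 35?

56

The inverse of 68 mod 77 is 17 (since 68·17 = 1156 ≡ 1).
Multiplying both sides by 17: x ≡ 17·35 = 595 ≡ 56 (mod 77).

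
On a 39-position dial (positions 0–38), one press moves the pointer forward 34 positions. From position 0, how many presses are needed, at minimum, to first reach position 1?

34·31 = 1054 = 27·39 + 1, so 34⁻¹ ≡ 31 (mod 39).

31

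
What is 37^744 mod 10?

Powers of 7 mod 10 repeat with period 4: 7, 9, 3, 1.
744 mod 4 = 0, so the last digit matches 7^4 = 1.

1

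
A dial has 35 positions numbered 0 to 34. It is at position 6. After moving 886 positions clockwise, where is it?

17

886 − 25·35 = 11, so 886 ≡ 11 (mod 35).
(6 + 11) mod 35 = 17.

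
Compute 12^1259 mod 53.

2

By repeated squaring mod 53: 12^1≡12, 12^2≡38, 12^4≡13, 12^8≡10, 12^16≡47, 12^32≡36, 12^64≡24, 12^128≡46, 12^256≡49, 12^512≡16, 12^1024≡44.
1259 = 1 + 2 + 8 + 32 + 64 + 128 + 1024, so 12^1259 ≡ 12·38·10·36·24·46·44 ≡ 2 (mod 53).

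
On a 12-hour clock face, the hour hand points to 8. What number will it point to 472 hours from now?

472 = 39·12 + 4, so 472 mod 12 = 4.
8 + 4 → 12 on a 12-hour dial.

12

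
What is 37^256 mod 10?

Powers of 7 mod 10 repeat with period 4: 7, 9, 3, 1.
256 leaves remainder 0 on division by 4, so 37^256 ends in 1.

1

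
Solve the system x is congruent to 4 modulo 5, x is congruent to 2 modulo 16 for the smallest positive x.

34

Since 16·1 ≡ 1 (mod 5), take x = 2 + 16·((4−2)·1 mod 5) = 2 + 16·2 = 34.
Check: 34 mod 5 = 4, 34 mod 16 = 2.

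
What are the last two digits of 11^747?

71

Successive squares of 11 mod 100: 11^1≡11, 11^2≡21, 11^4≡41, 11^8≡81, 11^16≡61, 11^32≡21, 11^64≡41, 11^128≡81, 11^256≡61, 11^512≡21.
747 = 1 + 2 + 8 + 32 + 64 + 128 + 512, so 11^747 ≡ 11·21·81·21·41·81·21 ≡ 71 (mod 100).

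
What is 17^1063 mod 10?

Last digits of 7^n: 7, 9, 3, 1 (period 4).
1063 mod 4 = 3, so the last digit matches 7^3 = 3.

3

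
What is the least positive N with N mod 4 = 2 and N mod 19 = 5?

62

Since 19·3 ≡ 1 (mod 4), take x = 5 + 19·((2−5)·3 mod 4) = 5 + 19·3 = 62.
Check: 62 mod 4 = 2, 62 mod 19 = 5.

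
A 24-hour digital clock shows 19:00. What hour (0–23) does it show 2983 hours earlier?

Dividing 2983 by 24 gives quotient 124 and remainder 7.
(19 − 7) mod 24 = 12.

12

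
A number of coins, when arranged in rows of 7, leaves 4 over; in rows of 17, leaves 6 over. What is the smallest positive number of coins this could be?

x ≡ 4 (mod 7) gives x ∈ {4, 11, 18, 25, 32, 39, 46, 53, …}.
The first of these with x mod 17 = 6 is 74.

74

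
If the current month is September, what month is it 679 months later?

April

Dividing 679 by 12 gives quotient 56 and remainder 7.
September + 7 months → April.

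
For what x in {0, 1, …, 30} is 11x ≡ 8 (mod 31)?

12

The inverse of 11 mod 31 is 17 (since 11·17 = 187 ≡ 1).
So x ≡ 17·8 = 136 ≡ 12 (mod 31).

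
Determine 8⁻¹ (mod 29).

29 = 3·8 + 5
8 = 1·5 + 3
5 = 1·3 + 2
3 = 1·2 + 1
2 = 2·1 + 0
Back-substituting gives 8·11 ≡ 1 (mod 29).

11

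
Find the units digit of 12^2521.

Last digits of 2^n: 2, 4, 8, 6 (period 4).
2521 leaves remainder 1 on division by 4, so 12^2521 ends in 2.

2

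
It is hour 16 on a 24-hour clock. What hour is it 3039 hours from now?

Dividing 3039 by 24 gives quotient 126 and remainder 15.
(16 + 15) mod 24 = 7.

7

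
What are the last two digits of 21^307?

Square-and-reduce mod 100: 21^1≡21, 21^2≡41, 21^4≡81, 21^8≡61, 21^16≡21, 21^32≡41, 21^64≡81, 21^128≡61, 21^256≡21.
307 = 1 + 2 + 16 + 32 + 256, so 21^307 ≡ 21·41·21·41·21 ≡ 41 (mod 100).

41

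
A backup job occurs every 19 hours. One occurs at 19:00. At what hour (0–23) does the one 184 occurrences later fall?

184·19 = 3496.
3496 − 145·24 = 16, so 3496 ≡ 16 (mod 24).
(19 + 16) mod 24 = 11.

11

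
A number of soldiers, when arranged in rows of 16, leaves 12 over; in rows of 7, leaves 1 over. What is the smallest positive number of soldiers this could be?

92

Since 7·7 ≡ 1 (mod 16), take x = 1 + 7·((12−1)·7 mod 16) = 1 + 7·13 = 92.
Check: 92 mod 16 = 12, 92 mod 7 = 1.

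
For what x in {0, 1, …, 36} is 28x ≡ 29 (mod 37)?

The inverse of 28 mod 37 is 4 (since 28·4 = 112 ≡ 1).
So x ≡ 4·29 = 116 ≡ 5 (mod 37).

5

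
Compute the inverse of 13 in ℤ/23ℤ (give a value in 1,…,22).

23 = 1·13 + 10
13 = 1·10 + 3
10 = 3·3 + 1
3 = 3·1 + 0
Back-substituting gives 13·16 ≡ 1 (mod 23).

16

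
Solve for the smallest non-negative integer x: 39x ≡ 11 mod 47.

28

39⁻¹ ≡ 41 (mod 47) because 39·41 = 1599 = 34·47 + 1.
Multiplying both sides by 41: x ≡ 41·11 = 451 ≡ 28 (mod 47).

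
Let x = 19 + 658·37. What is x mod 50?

658·37 = 24346.
24346 mod 50 = 46 (since 486·50 = 24300).
(19 + 46) mod 50 = 15.

15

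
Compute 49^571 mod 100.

Successive squares of 49 mod 100: 49^1≡49, 49^2≡1, 49^4≡1, 49^8≡1, 49^16≡1, 49^32≡1, 49^64≡1, 49^128≡1, 49^256≡1, 49^512≡1.
Since 571 = 1 + 2 + 8 + 16 + 32 + 512 in binary, 49^571 ≡ 49·1·1·1·1·1 ≡ 49 (mod 100).

49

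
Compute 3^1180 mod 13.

Successive squares of 3 mod 13: 3^1≡3, 3^2≡9, 3^4≡3, 3^8≡9, 3^16≡3, 3^32≡9, 3^64≡3, 3^128≡9, 3^256≡3, 3^512≡9, 3^1024≡3.
1180 = 4 + 8 + 16 + 128 + 1024, so 3^1180 ≡ 3·9·3·9·3 ≡ 3 (mod 13).

3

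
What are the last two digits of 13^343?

97

Square-and-reduce mod 100: 13^1≡13, 13^2≡69, 13^4≡61, 13^8≡21, 13^16≡41, 13^32≡81, 13^64≡61, 13^128≡21, 13^256≡41.
343 = 1 + 2 + 4 + 16 + 64 + 256, so 13^343 ≡ 13·69·61·41·61·41 ≡ 97 (mod 100).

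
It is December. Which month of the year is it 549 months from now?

549 mod 12 = 9 (since 45·12 = 540).
December + 9 months → September.

September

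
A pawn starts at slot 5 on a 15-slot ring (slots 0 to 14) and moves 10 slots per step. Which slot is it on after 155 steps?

10

155·10 = 1550.
1550 = 103·15 + 5, so 1550 mod 15 = 5.
(5 + 5) mod 15 = 10.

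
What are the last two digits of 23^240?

01

By repeated squaring mod 100: 23^1≡23, 23^2≡29, 23^4≡41, 23^8≡81, 23^16≡61, 23^32≡21, 23^64≡41, 23^128≡81.
240 = 16 + 32 + 64 + 128, so 23^240 ≡ 61·21·41·81 ≡ 1 (mod 100).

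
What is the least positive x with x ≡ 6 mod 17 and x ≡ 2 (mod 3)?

x ≡ 2 (mod 3) gives x ∈ {2, 5, 8, 11, 14, 17, 20, 23}.
The first of these with x mod 17 = 6 is 23.

23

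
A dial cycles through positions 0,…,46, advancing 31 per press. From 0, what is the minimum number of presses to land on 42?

The inverse of 31 mod 47 is 44 (since 31·44 = 1364 ≡ 1).
Multiplying both sides by 44: x ≡ 44·42 = 1848 ≡ 15 (mod 47).

15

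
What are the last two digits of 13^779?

77

Square-and-reduce mod 100: 13^1≡13, 13^2≡69, 13^4≡61, 13^8≡21, 13^16≡41, 13^32≡81, 13^64≡61, 13^128≡21, 13^256≡41, 13^512≡81.
779 = 1 + 2 + 8 + 256 + 512, so 13^779 ≡ 13·69·21·41·81 ≡ 77 (mod 100).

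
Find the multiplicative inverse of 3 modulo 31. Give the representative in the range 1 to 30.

3·21 = 63 = 2·31 + 1, so 3⁻¹ ≡ 21 (mod 31).

21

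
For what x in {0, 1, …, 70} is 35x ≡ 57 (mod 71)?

28

35⁻¹ ≡ 69 (mod 71) because 35·69 = 2415 = 34·71 + 1.
So x ≡ 69·57 = 3933 ≡ 28 (mod 71).
Check: 35·28 = 980 = 13·71 + 57.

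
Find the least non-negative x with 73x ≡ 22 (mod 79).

49

73⁻¹ ≡ 13 (mod 79) because 73·13 = 949 = 12·79 + 1.
So x ≡ 13·22 = 286 ≡ 49 (mod 79).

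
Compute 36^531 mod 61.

41

Square-and-reduce mod 61: 36^1≡36, 36^2≡15, 36^4≡42, 36^8≡56, 36^16≡25, 36^32≡15, 36^64≡42, 36^128≡56, 36^256≡25, 36^512≡15.
531 = 1 + 2 + 16 + 512, so 36^531 ≡ 36·15·25·15 ≡ 41 (mod 61).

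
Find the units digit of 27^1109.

Last digits of 7^n: 7, 9, 3, 1 (period 4).
1109 leaves remainder 1 on division by 4, so 27^1109 ends in 7.

7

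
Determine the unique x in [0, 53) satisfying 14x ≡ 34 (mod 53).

The inverse of 14 mod 53 is 19 (since 14·19 = 266 ≡ 1).
So x ≡ 19·34 = 646 ≡ 10 (mod 53).

10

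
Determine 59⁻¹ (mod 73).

73 = 1·59 + 14
59 = 4·14 + 3
14 = 4·3 + 2
3 = 1·2 + 1
2 = 2·1 + 0
Back-substituting gives 59·26 ≡ 1 (mod 73).

26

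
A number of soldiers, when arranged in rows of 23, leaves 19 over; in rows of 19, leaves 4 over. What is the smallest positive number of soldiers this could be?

x ≡ 4 (mod 19) gives x ∈ {4, 23, 42}.
The first of these with x mod 23 = 19 is 42.

42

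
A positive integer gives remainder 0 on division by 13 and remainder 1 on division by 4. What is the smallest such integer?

x ≡ 1 (mod 4) gives x ∈ {1, 5, 9, 13}.
The first of these with x mod 13 = 0 is 13.

13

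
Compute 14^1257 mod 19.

12

Successive squares of 14 mod 19: 14^1≡14, 14^2≡6, 14^4≡17, 14^8≡4, 14^16≡16, 14^32≡9, 14^64≡5, 14^128≡6, 14^256≡17, 14^512≡4, 14^1024≡16.
Since 1257 = 1 + 8 + 32 + 64 + 128 + 1024 in binary, 14^1257 ≡ 14·4·9·5·6·16 ≡ 12 (mod 19).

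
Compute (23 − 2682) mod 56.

Dividing 2682 by 56 gives quotient 47 and remainder 50.
(23 − 50) mod 56 = 29.

29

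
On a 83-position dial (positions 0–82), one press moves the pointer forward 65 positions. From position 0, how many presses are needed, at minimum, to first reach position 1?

83 = 1·65 + 18
65 = 3·18 + 11
18 = 1·11 + 7
11 = 1·7 + 4
7 = 1·4 + 3
4 = 1·3 + 1
3 = 3·1 + 0
Back-substituting gives 65·23 ≡ 1 (mod 83).

23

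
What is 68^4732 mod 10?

6

Last digits of 8^n: 8, 4, 2, 6 (period 4).
4732 leaves remainder 0 on division by 4, so 68^4732 ends in 6.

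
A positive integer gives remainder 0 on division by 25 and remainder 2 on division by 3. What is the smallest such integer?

50

Since 3·17 ≡ 1 (mod 25), take x = 2 + 3·((0−2)·17 mod 25) = 2 + 3·16 = 50.
Check: 50 mod 25 = 0, 50 mod 3 = 2.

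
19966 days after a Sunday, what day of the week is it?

Tuesday

19966 = 2852·7 + 2, so 19966 mod 7 = 2.
Sunday + 2 days → Tuesday.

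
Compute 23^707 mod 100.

47

Square-and-reduce mod 100: 23^1≡23, 23^2≡29, 23^4≡41, 23^8≡81, 23^16≡61, 23^32≡21, 23^64≡41, 23^128≡81, 23^256≡61, 23^512≡21.
Since 707 = 1 + 2 + 64 + 128 + 512 in binary, 23^707 ≡ 23·29·41·81·21 ≡ 47 (mod 100).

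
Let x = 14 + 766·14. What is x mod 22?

2

766·14 = 10724.
10724 = 487·22 + 10, so 10724 mod 22 = 10.
(14 + 10) mod 22 = 2.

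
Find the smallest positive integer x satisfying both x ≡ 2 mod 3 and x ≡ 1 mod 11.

x ≡ 2 (mod 3) gives x ∈ {2, 5, 8, 11, 14, 17, 20, 23}.
The first of these with x mod 11 = 1 is 23.

23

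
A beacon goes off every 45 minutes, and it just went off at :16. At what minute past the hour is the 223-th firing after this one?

31

223·45 = 10035.
Dividing 10035 by 60 gives quotient 167 and remainder 15.
(16 + 15) mod 60 = 31.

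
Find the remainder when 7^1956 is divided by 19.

By repeated squaring mod 19: 7^1≡7, 7^2≡11, 7^4≡7, 7^8≡11, 7^16≡7, 7^32≡11, 7^64≡7, 7^128≡11, 7^256≡7, 7^512≡11, 7^1024≡7.
1956 = 4 + 32 + 128 + 256 + 512 + 1024, so 7^1956 ≡ 7·11·11·7·11·7 ≡ 1 (mod 19).

1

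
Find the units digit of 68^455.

2

The units digit of 68^n cycles with period 4: 8, 4, 2, 6, …
455 mod 4 = 3, so the last digit matches 8^3 = 2.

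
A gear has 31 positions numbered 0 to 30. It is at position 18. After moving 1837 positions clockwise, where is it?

26

1837 mod 31 = 8 (since 59·31 = 1829).
(18 + 8) mod 31 = 26.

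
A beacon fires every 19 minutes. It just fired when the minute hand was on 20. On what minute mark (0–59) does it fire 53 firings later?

53·19 = 1007.
1007 − 16·60 = 47, so 1007 ≡ 47 (mod 60).
(20 + 47) mod 60 = 7.

7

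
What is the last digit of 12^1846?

4

Powers of 2 mod 10 repeat with period 4: 2, 4, 8, 6.
1846 leaves remainder 2 on division by 4, so 12^1846 ends in 4.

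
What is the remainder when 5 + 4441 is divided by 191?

53

Dividing 4441 by 191 gives quotient 23 and remainder 48.
(5 + 48) mod 191 = 53.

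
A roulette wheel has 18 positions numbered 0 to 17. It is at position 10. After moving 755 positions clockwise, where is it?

9

755 = 41·18 + 17, so 755 mod 18 = 17.
(10 + 17) mod 18 = 9.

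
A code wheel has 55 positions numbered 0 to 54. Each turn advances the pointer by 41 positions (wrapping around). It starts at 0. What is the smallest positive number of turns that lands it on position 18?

The inverse of 41 mod 55 is 51 (since 41·51 = 2091 ≡ 1).
Multiplying both sides by 51: x ≡ 51·18 = 918 ≡ 38 (mod 55).

38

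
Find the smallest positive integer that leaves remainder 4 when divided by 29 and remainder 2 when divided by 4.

62

Since 4·22 ≡ 1 (mod 29), take x = 2 + 4·((4−2)·22 mod 29) = 2 + 4·15 = 62.
Check: 62 mod 29 = 4, 62 mod 4 = 2.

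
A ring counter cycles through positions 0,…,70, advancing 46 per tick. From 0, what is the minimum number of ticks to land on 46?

1

The inverse of 46 mod 71 is 17 (since 46·17 = 782 ≡ 1).
So x ≡ 17·46 = 782 ≡ 1 (mod 71).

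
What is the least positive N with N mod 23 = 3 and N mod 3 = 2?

x ≡ 2 (mod 3) gives x ∈ {2, 5, 8, 11, 14, 17, 20, 23, …}.
The first of these with x mod 23 = 3 is 26.

26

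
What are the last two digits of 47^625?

07

By repeated squaring mod 100: 47^1≡47, 47^2≡9, 47^4≡81, 47^8≡61, 47^16≡21, 47^32≡41, 47^64≡81, 47^128≡61, 47^256≡21, 47^512≡41.
Since 625 = 1 + 16 + 32 + 64 + 512 in binary, 47^625 ≡ 47·21·41·81·41 ≡ 7 (mod 100).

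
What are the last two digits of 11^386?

61

Square-and-reduce mod 100: 11^1≡11, 11^2≡21, 11^4≡41, 11^8≡81, 11^16≡61, 11^32≡21, 11^64≡41, 11^128≡81, 11^256≡61.
386 = 2 + 128 + 256, so 11^386 ≡ 21·81·61 ≡ 61 (mod 100).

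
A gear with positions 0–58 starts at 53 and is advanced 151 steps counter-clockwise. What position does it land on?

20

151 mod 59 = 33 (since 2·59 = 118).
(53 − 33) mod 59 = 20.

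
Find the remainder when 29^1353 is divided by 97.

77

By repeated squaring mod 97: 29^1≡29, 29^2≡65, 29^4≡54, 29^8≡6, 29^16≡36, 29^32≡35, 29^64≡61, 29^128≡35, 29^256≡61, 29^512≡35, 29^1024≡61.
1353 = 1 + 8 + 64 + 256 + 1024, so 29^1353 ≡ 29·6·61·61·61 ≡ 77 (mod 97).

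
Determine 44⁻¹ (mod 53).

53 = 1·44 + 9
44 = 4·9 + 8
9 = 1·8 + 1
8 = 8·1 + 0
Back-substituting gives 44·47 ≡ 1 (mod 53).

47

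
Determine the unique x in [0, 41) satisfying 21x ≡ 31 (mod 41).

The inverse of 21 mod 41 is 2 (since 21·2 = 42 ≡ 1).
So x ≡ 2·31 = 62 ≡ 21 (mod 41).
Check: 21·21 = 441 = 10·41 + 31.

21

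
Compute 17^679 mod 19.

Square-and-reduce mod 19: 17^1≡17, 17^2≡4, 17^4≡16, 17^8≡9, 17^16≡5, 17^32≡6, 17^64≡17, 17^128≡4, 17^256≡16, 17^512≡9.
Since 679 = 1 + 2 + 4 + 32 + 128 + 512 in binary, 17^679 ≡ 17·4·16·6·4·9 ≡ 16 (mod 19).

16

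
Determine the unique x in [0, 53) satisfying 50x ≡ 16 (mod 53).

30

50⁻¹ ≡ 35 (mod 53) because 50·35 = 1750 = 33·53 + 1.
So x ≡ 35·16 = 560 ≡ 30 (mod 53).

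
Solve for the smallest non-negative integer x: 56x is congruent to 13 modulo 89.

The inverse of 56 mod 89 is 62 (since 56·62 = 3472 ≡ 1).
Multiplying both sides by 62: x ≡ 62·13 = 806 ≡ 5 (mod 89).

5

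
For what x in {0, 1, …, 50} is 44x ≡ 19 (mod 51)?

44⁻¹ ≡ 29 (mod 51) because 44·29 = 1276 = 25·51 + 1.
Multiplying both sides by 29: x ≡ 29·19 = 551 ≡ 41 (mod 51).

41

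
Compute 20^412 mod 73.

Successive squares of 20 mod 73: 20^1≡20, 20^2≡35, 20^4≡57, 20^8≡37, 20^16≡55, 20^32≡32, 20^64≡2, 20^128≡4, 20^256≡16.
Since 412 = 4 + 8 + 16 + 128 + 256 in binary, 20^412 ≡ 57·37·55·4·16 ≡ 18 (mod 73).

18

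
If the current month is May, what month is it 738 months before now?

Dividing 738 by 12 gives quotient 61 and remainder 6.
May − 6 months → November.

November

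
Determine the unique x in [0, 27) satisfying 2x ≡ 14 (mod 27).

2⁻¹ ≡ 14 (mod 27) because 2·14 = 28 = 1·27 + 1.
So x ≡ 14·14 = 196 ≡ 7 (mod 27).
Check: 2·7 = 14 = 0·27 + 14.

7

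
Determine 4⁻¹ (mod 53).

40

53 = 13·4 + 1
4 = 4·1 + 0
Back-substituting gives 4·40 ≡ 1 (mod 53).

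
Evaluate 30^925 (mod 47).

Successive squares of 30 mod 47: 30^1≡30, 30^2≡7, 30^4≡2, 30^8≡4, 30^16≡16, 30^32≡21, 30^64≡18, 30^128≡42, 30^256≡25, 30^512≡14.
925 = 1 + 4 + 8 + 16 + 128 + 256 + 512, so 30^925 ≡ 30·2·4·16·42·25·14 ≡ 13 (mod 47).

13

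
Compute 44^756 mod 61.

Successive squares of 44 mod 61: 44^1≡44, 44^2≡45, 44^4≡12, 44^8≡22, 44^16≡57, 44^32≡16, 44^64≡12, 44^128≡22, 44^256≡57, 44^512≡16.
756 = 4 + 16 + 32 + 64 + 128 + 512, so 44^756 ≡ 12·57·16·12·22·16 ≡ 9 (mod 61).

9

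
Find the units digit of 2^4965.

The units digit of 2^n cycles with period 4: 2, 4, 8, 6, …
4965 mod 4 = 1, so the last digit matches 2^1 = 2.

2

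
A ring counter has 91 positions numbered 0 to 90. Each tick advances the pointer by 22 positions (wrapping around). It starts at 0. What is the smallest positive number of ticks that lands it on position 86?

22⁻¹ ≡ 29 (mod 91) because 22·29 = 638 = 7·91 + 1.
So x ≡ 29·86 = 2494 ≡ 37 (mod 91).

37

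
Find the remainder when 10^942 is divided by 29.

By repeated squaring mod 29: 10^1≡10, 10^2≡13, 10^4≡24, 10^8≡25, 10^16≡16, 10^32≡24, 10^64≡25, 10^128≡16, 10^256≡24, 10^512≡25.
Since 942 = 2 + 4 + 8 + 32 + 128 + 256 + 512 in binary, 10^942 ≡ 13·24·25·24·16·24·25 ≡ 5 (mod 29).

5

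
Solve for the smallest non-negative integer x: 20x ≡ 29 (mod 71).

The inverse of 20 mod 71 is 32 (since 20·32 = 640 ≡ 1).
Multiplying both sides by 32: x ≡ 32·29 = 928 ≡ 5 (mod 71).

5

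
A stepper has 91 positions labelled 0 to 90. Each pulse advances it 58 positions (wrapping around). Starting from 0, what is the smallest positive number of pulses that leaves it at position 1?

11

58·11 = 638 = 7·91 + 1, so 58⁻¹ ≡ 11 (mod 91).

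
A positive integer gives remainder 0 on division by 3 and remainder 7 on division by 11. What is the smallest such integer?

x ≡ 0 (mod 3) gives x ∈ {0, 3, 6, 9, 12, 15, 18}.
The first of these with x mod 11 = 7 is 18.

18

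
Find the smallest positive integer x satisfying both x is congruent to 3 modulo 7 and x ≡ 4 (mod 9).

31

Since 9·4 ≡ 1 (mod 7), take x = 4 + 9·((3−4)·4 mod 7) = 4 + 9·3 = 31.
Check: 31 mod 7 = 3, 31 mod 9 = 4.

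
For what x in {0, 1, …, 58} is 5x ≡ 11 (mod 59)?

The inverse of 5 mod 59 is 12 (since 5·12 = 60 ≡ 1).
So x ≡ 12·11 = 132 ≡ 14 (mod 59).
Check: 5·14 = 70 = 1·59 + 11.

14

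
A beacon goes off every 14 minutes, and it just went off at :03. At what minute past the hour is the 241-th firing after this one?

17

241·14 = 3374.
Dividing 3374 by 60 gives quotient 56 and remainder 14.
(3 + 14) mod 60 = 17.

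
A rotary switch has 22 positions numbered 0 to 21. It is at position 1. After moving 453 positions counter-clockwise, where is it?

10

453 = 20·22 + 13, so 453 mod 22 = 13.
(1 − 13) mod 22 = 10.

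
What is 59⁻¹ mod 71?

65

59·65 = 3835 = 54·71 + 1, so 59⁻¹ ≡ 65 (mod 71).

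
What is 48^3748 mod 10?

6

The units digit of 48^n cycles with period 4: 8, 4, 2, 6, …
3748 mod 4 = 0, so the last digit matches 8^4 = 6.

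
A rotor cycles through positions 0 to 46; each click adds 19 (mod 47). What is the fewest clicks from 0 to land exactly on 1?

19·5 = 95 = 2·47 + 1, so 19⁻¹ ≡ 5 (mod 47).

5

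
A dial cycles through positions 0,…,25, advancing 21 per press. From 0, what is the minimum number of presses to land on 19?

17

The inverse of 21 mod 26 is 5 (since 21·5 = 105 ≡ 1).
So x ≡ 5·19 = 95 ≡ 17 (mod 26).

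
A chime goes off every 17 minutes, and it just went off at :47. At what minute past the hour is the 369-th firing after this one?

20

369·17 = 6273.
6273 mod 60 = 33 (since 104·60 = 6240).
(47 + 33) mod 60 = 20.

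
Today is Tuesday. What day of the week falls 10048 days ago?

Saturday

10048 − 1435·7 = 3, so 10048 ≡ 3 (mod 7).
Tuesday − 3 days → Saturday.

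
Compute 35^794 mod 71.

By repeated squaring mod 71: 35^1≡35, 35^2≡18, 35^4≡40, 35^8≡38, 35^16≡24, 35^32≡8, 35^64≡64, 35^128≡49, 35^256≡58, 35^512≡27.
Since 794 = 2 + 8 + 16 + 256 + 512 in binary, 35^794 ≡ 18·38·24·58·27 ≡ 60 (mod 71).

60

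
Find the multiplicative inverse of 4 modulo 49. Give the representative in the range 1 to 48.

49 = 12·4 + 1
4 = 4·1 + 0
Back-substituting gives 4·37 ≡ 1 (mod 49).

37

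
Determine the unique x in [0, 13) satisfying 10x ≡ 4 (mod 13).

3

10⁻¹ ≡ 4 (mod 13) because 10·4 = 40 = 3·13 + 1.
Multiplying both sides by 4: x ≡ 4·4 = 16 ≡ 3 (mod 13).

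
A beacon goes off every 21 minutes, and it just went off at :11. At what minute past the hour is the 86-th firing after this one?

17

86·21 = 1806.
Dividing 1806 by 60 gives quotient 30 and remainder 6.
(11 + 6) mod 60 = 17.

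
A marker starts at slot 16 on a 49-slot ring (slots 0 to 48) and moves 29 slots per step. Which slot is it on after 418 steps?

418·29 = 12122.
Dividing 12122 by 49 gives quotient 247 and remainder 19.
(16 + 19) mod 49 = 35.

35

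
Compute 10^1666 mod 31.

Successive squares of 10 mod 31: 10^1≡10, 10^2≡7, 10^4≡18, 10^8≡14, 10^16≡10, 10^32≡7, 10^64≡18, 10^128≡14, 10^256≡10, 10^512≡7, 10^1024≡18.
1666 = 2 + 128 + 512 + 1024, so 10^1666 ≡ 7·14·7·18 ≡ 10 (mod 31).

10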